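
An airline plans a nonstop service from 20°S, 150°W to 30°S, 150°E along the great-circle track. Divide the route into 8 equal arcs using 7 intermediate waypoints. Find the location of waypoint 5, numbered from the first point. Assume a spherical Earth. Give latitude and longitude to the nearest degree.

≈ 29°S, 174°E

The haversine formula gives a central angle δ ≈ 0.955 rad (54.7°) between the endpoints.
Interpolate at f = 5/8 with slerp weights a = sin((1−f)δ)/sin δ ≈ 0.429, b = sin(fδ)/sin δ ≈ 0.688.
p = a·p₁ + b·p₂ ≈ (-0.866, 0.096, -0.491); φ = arcsin(p_z) ≈ -29.41°, λ = atan2(p_y, p_x) ≈ 173.65°.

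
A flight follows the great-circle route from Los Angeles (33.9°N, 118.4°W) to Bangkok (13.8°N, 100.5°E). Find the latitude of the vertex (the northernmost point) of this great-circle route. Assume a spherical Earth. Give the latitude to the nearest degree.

The great circle lies in the plane with unit normal n̂ = (p₁ × p₂)/|p₁ × p₂|.
Here n̂_z ≈ -0.582; the vertex latitude is φ_max = arccos|n̂_z| ≈ 54.4°.
Check via Clairaut: cos φ_max = |cos φ₁| · sin C = cos(33.9°)·sin(44.5°) ≈ 0.582, again giving ≈ 54.4°.

≈ 54°N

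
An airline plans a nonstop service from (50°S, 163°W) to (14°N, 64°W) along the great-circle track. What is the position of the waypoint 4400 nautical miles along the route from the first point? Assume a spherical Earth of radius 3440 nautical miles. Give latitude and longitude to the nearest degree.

≈ (11°S, 86°W)

Convert each endpoint to a unit vector on the sphere (x = cos φ cos λ, y = cos φ sin λ, z = sin φ).
The central angle between the endpoints is δ = arccos(p₁·p₂) ≈ 1.858 rad (106.4°). The total great-circle distance is δ·R ≈ 1.858 × 3440 ≈ 6390 nmi, so the target fraction is f = 4400/6390 ≈ 0.689.
Interpolate at f ≈ 0.689 with slerp weights a = sin((1−f)δ)/sin δ ≈ 0.570, b = sin(fδ)/sin δ ≈ 0.999.
p = a·p₁ + b·p₂ ≈ (0.074, -0.978, -0.195); φ = arcsin(p_z) ≈ -11.25°, λ = atan2(p_y, p_x) ≈ -85.66°.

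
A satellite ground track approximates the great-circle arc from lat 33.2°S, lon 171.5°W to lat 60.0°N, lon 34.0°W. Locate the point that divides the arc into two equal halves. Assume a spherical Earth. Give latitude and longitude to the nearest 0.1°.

Write both endpoints as unit vectors p₁, p₂ with components (cos φ cos λ, cos φ sin λ, sin φ).
The central angle between the endpoints is δ = arccos(p₁·p₂) ≈ 2.470 rad (141.5°).
Interpolate at f = 1/2 with slerp weights a = sin((1−f)δ)/sin δ ≈ 1.517, b = sin(fδ)/sin δ ≈ 1.517.
p = a·p₁ + b·p₂ ≈ (-0.627, -0.612, 0.483); φ = arcsin(p_z) ≈ 28.88°, λ = atan2(p_y, p_x) ≈ -135.69°.

≈ lat 28.9°N, lon 135.7°W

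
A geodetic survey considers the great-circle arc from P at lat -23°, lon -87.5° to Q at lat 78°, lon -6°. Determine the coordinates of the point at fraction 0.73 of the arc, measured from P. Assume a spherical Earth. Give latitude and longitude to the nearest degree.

Write both endpoints as unit vectors p₁, p₂ with components (cos φ cos λ, cos φ sin λ, sin φ).
The central angle between the endpoints is δ = arccos(p₁·p₂) ≈ 1.933 rad (110.7°).
Interpolate at f = 0.73 with slerp weights a = sin((1−f)δ)/sin δ ≈ 0.533, b = sin(fδ)/sin δ ≈ 1.056.
p = a·p₁ + b·p₂ ≈ (0.240, -0.513, 0.824); φ = arcsin(p_z) ≈ 55.51°, λ = atan2(p_y, p_x) ≈ -64.96°.

≈ lat 56°, lon -65°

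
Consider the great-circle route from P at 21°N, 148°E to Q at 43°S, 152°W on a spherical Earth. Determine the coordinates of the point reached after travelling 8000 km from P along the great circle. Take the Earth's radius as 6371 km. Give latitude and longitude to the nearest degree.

The haversine formula gives a central angle δ ≈ 1.474 rad (84.4°) between the endpoints. The total great-circle distance is δ·R ≈ 1.474 × 6371 ≈ 9389 km, so the target fraction is f = 8000/9389 ≈ 0.852.
Interpolate at f ≈ 0.852 with slerp weights a = sin((1−f)δ)/sin δ ≈ 0.217, b = sin(fδ)/sin δ ≈ 0.955.
p = a·p₁ + b·p₂ ≈ (-0.789, -0.221, -0.574); φ = arcsin(p_z) ≈ -35.00°, λ = atan2(p_y, p_x) ≈ -164.38°.

≈ 35°S, 164°W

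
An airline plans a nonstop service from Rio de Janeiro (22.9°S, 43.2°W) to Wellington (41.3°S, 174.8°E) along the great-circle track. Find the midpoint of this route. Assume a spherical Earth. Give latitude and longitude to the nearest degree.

Write both endpoints as unit vectors p₁, p₂ with components (cos φ cos λ, cos φ sin λ, sin φ).
The central angle between the endpoints is δ = arccos(p₁·p₂) ≈ 1.863 rad (106.8°).
Interpolate at f = 1/2 with slerp weights a = sin((1−f)δ)/sin δ ≈ 0.838, b = sin(fδ)/sin δ ≈ 0.838.
p = a·p₁ + b·p₂ ≈ (-0.064, -0.472, -0.879); φ = arcsin(p_z) ≈ -61.58°, λ = atan2(p_y, p_x) ≈ -97.76°.

≈ (62°S, 98°W)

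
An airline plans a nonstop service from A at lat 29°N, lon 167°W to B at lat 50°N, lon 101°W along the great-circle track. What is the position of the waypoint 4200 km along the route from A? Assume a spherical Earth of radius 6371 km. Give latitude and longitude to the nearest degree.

Convert each endpoint to a unit vector on the sphere (x = cos φ cos λ, y = cos φ sin λ, z = sin φ).
The central angle between the endpoints is δ = arccos(p₁·p₂) ≈ 0.927 rad (53.1°). The total great-circle distance is δ·R ≈ 0.927 × 6371 ≈ 5907 km, so the target fraction is f = 4200/5907 ≈ 0.711.
Interpolate at f ≈ 0.711 with slerp weights a = sin((1−f)δ)/sin δ ≈ 0.331, b = sin(fδ)/sin δ ≈ 0.766.
p = a·p₁ + b·p₂ ≈ (-0.376, -0.548, 0.747); φ = arcsin(p_z) ≈ 48.33°, λ = atan2(p_y, p_x) ≈ -124.44°.

≈ lat 48°N, lon 124°W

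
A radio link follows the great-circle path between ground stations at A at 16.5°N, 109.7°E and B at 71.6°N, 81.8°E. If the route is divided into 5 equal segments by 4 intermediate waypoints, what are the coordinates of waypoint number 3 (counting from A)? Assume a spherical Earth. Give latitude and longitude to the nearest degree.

Convert each endpoint to a unit vector on the sphere (x = cos φ cos λ, y = cos φ sin λ, z = sin φ).
The central angle between the endpoints is δ = arccos(p₁·p₂) ≈ 1.004 rad (57.5°).
Interpolate at f = 3/5 with slerp weights a = sin((1−f)δ)/sin δ ≈ 0.463, b = sin(fδ)/sin δ ≈ 0.672.
p = a·p₁ + b·p₂ ≈ (-0.120, 0.628, 0.769); φ = arcsin(p_z) ≈ 50.26°, λ = atan2(p_y, p_x) ≈ 100.77°.

≈ 50°N, 101°E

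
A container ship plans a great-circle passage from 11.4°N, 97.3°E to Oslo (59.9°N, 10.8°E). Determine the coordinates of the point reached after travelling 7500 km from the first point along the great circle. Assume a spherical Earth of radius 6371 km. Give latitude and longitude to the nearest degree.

≈ 59°N, 32°E

The haversine formula gives a central angle δ ≈ 1.368 rad (78.4°) between the endpoints. The total great-circle distance is δ·R ≈ 1.368 × 6371 ≈ 8718 km, so the target fraction is f = 7500/8718 ≈ 0.860.
Interpolate at f ≈ 0.860 with slerp weights a = sin((1−f)δ)/sin δ ≈ 0.194, b = sin(fδ)/sin δ ≈ 0.943.
p = a·p₁ + b·p₂ ≈ (0.440, 0.277, 0.854); φ = arcsin(p_z) ≈ 58.65°, λ = atan2(p_y, p_x) ≈ 32.20°.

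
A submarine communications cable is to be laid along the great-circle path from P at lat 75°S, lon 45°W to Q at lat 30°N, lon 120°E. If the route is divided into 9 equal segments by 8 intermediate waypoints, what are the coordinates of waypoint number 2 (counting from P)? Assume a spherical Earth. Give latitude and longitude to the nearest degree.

Convert each endpoint to a unit vector on the sphere (x = cos φ cos λ, y = cos φ sin λ, z = sin φ).
The central angle between the endpoints is δ = arccos(p₁·p₂) ≈ 2.345 rad (134.4°).
Interpolate at f = 2/9 with slerp weights a = sin((1−f)δ)/sin δ ≈ 1.355, b = sin(fδ)/sin δ ≈ 0.697.
p = a·p₁ + b·p₂ ≈ (-0.054, 0.275, -0.960); φ = arcsin(p_z) ≈ -73.75°, λ = atan2(p_y, p_x) ≈ 101.08°.

≈ lat 74°S, lon 101°E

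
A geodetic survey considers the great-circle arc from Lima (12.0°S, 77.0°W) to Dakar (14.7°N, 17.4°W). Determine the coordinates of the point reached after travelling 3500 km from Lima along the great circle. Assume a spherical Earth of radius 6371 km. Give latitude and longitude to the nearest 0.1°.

≈ 1.2°N, 48.2°W

Write both endpoints as unit vectors p₁, p₂ with components (cos φ cos λ, cos φ sin λ, sin φ).
The central angle between the endpoints is δ = arccos(p₁·p₂) ≈ 1.131 rad (64.8°). The total great-circle distance is δ·R ≈ 1.131 × 6371 ≈ 7204 km, so the target fraction is f = 3500/7204 ≈ 0.486.
Interpolate at f ≈ 0.486 with slerp weights a = sin((1−f)δ)/sin δ ≈ 0.607, b = sin(fδ)/sin δ ≈ 0.577.
p = a·p₁ + b·p₂ ≈ (0.666, -0.745, 0.020); φ = arcsin(p_z) ≈ 1.16°, λ = atan2(p_y, p_x) ≈ -48.21°.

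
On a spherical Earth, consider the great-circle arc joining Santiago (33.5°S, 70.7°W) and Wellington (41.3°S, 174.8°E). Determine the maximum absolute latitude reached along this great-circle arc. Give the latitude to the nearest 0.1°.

The great circle lies in the plane with unit normal n̂ = (p₁ × p₂)/|p₁ × p₂|.
Here n̂_z ≈ -0.573; the vertex latitude is φ_max = arccos|n̂_z| ≈ 55.0°.

≈ 55.0°S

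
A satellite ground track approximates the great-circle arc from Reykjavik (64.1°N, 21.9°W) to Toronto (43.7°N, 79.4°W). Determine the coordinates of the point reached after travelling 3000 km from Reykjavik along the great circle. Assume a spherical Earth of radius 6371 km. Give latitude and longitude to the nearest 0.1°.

Convert each endpoint to a unit vector on the sphere (x = cos φ cos λ, y = cos φ sin λ, z = sin φ).
The central angle between the endpoints is δ = arccos(p₁·p₂) ≈ 0.658 rad (37.7°). The total great-circle distance is δ·R ≈ 0.658 × 6371 ≈ 4193 km, so the target fraction is f = 3000/4193 ≈ 0.716.
Interpolate at f ≈ 0.716 with slerp weights a = sin((1−f)δ)/sin δ ≈ 0.304, b = sin(fδ)/sin δ ≈ 0.742.
p = a·p₁ + b·p₂ ≈ (0.222, -0.577, 0.786); φ = arcsin(p_z) ≈ 51.83°, λ = atan2(p_y, p_x) ≈ -68.95°.

≈ 51.8°N, 68.9°W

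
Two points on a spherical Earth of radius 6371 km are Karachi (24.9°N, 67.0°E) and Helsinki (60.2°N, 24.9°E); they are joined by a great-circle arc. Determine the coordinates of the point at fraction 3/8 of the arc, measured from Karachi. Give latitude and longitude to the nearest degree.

Convert each endpoint to a unit vector on the sphere (x = cos φ cos λ, y = cos φ sin λ, z = sin φ).
The central angle between the endpoints is δ = arccos(p₁·p₂) ≈ 0.796 rad (45.6°).
Interpolate at f = 3/8 with slerp weights a = sin((1−f)δ)/sin δ ≈ 0.668, b = sin(fδ)/sin δ ≈ 0.412.
p = a·p₁ + b·p₂ ≈ (0.422, 0.644, 0.638); φ = arcsin(p_z) ≈ 39.66°, λ = atan2(p_y, p_x) ≈ 56.74°.

≈ (40°N, 57°E)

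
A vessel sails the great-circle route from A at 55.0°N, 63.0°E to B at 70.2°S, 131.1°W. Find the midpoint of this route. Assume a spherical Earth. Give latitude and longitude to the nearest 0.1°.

Write both endpoints as unit vectors p₁, p₂ with components (cos φ cos λ, cos φ sin λ, sin φ).
The central angle between the endpoints is δ = arccos(p₁·p₂) ≈ 2.855 rad (163.6°).
Interpolate at f = 1/2 with slerp weights a = sin((1−f)δ)/sin δ ≈ 3.499, b = sin(fδ)/sin δ ≈ 3.499.
p = a·p₁ + b·p₂ ≈ (0.132, 0.895, -0.426); φ = arcsin(p_z) ≈ -25.21°, λ = atan2(p_y, p_x) ≈ 81.61°.

≈ 25.2°S, 81.6°E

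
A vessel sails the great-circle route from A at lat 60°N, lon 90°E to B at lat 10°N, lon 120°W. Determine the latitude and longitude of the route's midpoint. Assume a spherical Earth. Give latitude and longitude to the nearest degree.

Convert each endpoint to a unit vector on the sphere (x = cos φ cos λ, y = cos φ sin λ, z = sin φ).
The central angle between the endpoints is δ = arccos(p₁·p₂) ≈ 1.850 rad (106.0°).
Interpolate at f = 1/2 with slerp weights a = sin((1−f)δ)/sin δ ≈ 0.831, b = sin(fδ)/sin δ ≈ 0.831.
p = a·p₁ + b·p₂ ≈ (-0.409, -0.293, 0.864); φ = arcsin(p_z) ≈ 59.77°, λ = atan2(p_y, p_x) ≈ -144.37°.

≈ lat 60°N, lon 144°W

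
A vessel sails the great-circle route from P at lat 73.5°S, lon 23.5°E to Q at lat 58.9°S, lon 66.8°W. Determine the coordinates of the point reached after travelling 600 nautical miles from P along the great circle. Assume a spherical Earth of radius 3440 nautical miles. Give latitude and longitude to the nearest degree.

The haversine formula gives a central angle δ ≈ 0.609 rad (34.9°) between the endpoints. The total great-circle distance is δ·R ≈ 0.609 × 3440 ≈ 2095 nmi, so the target fraction is f = 600/2095 ≈ 0.286.
Interpolate at f ≈ 0.286 with slerp weights a = sin((1−f)δ)/sin δ ≈ 0.736, b = sin(fδ)/sin δ ≈ 0.303.
p = a·p₁ + b·p₂ ≈ (0.253, -0.061, -0.965); φ = arcsin(p_z) ≈ -74.89°, λ = atan2(p_y, p_x) ≈ -13.46°.

≈ lat 75°S, lon 13°W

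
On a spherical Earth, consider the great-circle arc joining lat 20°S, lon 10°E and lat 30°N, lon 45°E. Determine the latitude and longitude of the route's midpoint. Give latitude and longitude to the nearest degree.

The haversine formula gives a central angle δ ≈ 1.052 rad (60.3°) between the endpoints.
Interpolate at f = 1/2 with slerp weights a = sin((1−f)δ)/sin δ ≈ 0.578, b = sin(fδ)/sin δ ≈ 0.578.
p = a·p₁ + b·p₂ ≈ (0.889, 0.448, 0.091); φ = arcsin(p_z) ≈ 5.24°, λ = atan2(p_y, p_x) ≈ 26.76°.

≈ lat 5°N, lon 27°E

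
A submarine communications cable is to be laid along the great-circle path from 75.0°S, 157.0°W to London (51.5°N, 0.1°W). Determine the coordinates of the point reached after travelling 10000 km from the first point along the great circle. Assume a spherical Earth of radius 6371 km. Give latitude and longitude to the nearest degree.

≈ 12°S, 13°W

Convert each endpoint to a unit vector on the sphere (x = cos φ cos λ, y = cos φ sin λ, z = sin φ).
The central angle between the endpoints is δ = arccos(p₁·p₂) ≈ 2.700 rad (154.7°). The total great-circle distance is δ·R ≈ 2.700 × 6371 ≈ 17203 km, so the target fraction is f = 10000/17203 ≈ 0.581.
Interpolate at f ≈ 0.581 with slerp weights a = sin((1−f)δ)/sin δ ≈ 2.117, b = sin(fδ)/sin δ ≈ 2.341.
p = a·p₁ + b·p₂ ≈ (0.953, -0.217, -0.214); φ = arcsin(p_z) ≈ -12.33°, λ = atan2(p_y, p_x) ≈ -12.81°.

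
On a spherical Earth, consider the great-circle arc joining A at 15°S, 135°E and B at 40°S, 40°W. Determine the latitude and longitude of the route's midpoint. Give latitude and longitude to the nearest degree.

Write both endpoints as unit vectors p₁, p₂ with components (cos φ cos λ, cos φ sin λ, sin φ).
The central angle between the endpoints is δ = arccos(p₁·p₂) ≈ 2.178 rad (124.8°).
Interpolate at f = 1/2 with slerp weights a = sin((1−f)δ)/sin δ ≈ 1.079, b = sin(fδ)/sin δ ≈ 1.079.
p = a·p₁ + b·p₂ ≈ (-0.104, 0.206, -0.973); φ = arcsin(p_z) ≈ -76.68°, λ = atan2(p_y, p_x) ≈ 116.78°.

≈ 77°S, 117°E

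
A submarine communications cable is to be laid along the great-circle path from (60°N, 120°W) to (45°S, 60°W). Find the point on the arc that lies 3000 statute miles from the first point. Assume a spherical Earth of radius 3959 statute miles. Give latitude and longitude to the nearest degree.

The haversine formula gives a central angle δ ≈ 2.021 rad (115.8°) between the endpoints. The total great-circle distance is δ·R ≈ 2.021 × 3959 ≈ 8003 mi, so the target fraction is f = 3000/8003 ≈ 0.375.
Interpolate at f ≈ 0.375 with slerp weights a = sin((1−f)δ)/sin δ ≈ 1.059, b = sin(fδ)/sin δ ≈ 0.764.
p = a·p₁ + b·p₂ ≈ (0.005, -0.926, 0.377); φ = arcsin(p_z) ≈ 22.16°, λ = atan2(p_y, p_x) ≈ -89.68°.

≈ (22°N, 90°W)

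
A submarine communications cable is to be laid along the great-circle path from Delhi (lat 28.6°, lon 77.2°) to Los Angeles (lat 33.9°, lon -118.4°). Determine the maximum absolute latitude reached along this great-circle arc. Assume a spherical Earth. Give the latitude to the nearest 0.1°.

≈ 77.4°

The great circle lies in the plane with unit normal n̂ = (p₁ × p₂)/|p₁ × p₂|.
Here n̂_z ≈ +0.218; the vertex latitude is φ_max = arccos|n̂_z| ≈ 77.4°.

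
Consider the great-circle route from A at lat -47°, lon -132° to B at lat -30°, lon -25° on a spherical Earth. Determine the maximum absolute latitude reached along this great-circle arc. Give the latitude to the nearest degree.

≈ -55°

The great circle lies in the plane with unit normal n̂ = (p₁ × p₂)/|p₁ × p₂|.
Here n̂_z ≈ +0.576; the vertex latitude is φ_max = arccos|n̂_z| ≈ 54.9°.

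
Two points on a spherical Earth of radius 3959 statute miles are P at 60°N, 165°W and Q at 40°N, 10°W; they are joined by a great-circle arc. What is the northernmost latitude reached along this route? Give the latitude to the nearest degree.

≈ 80°N

The great circle lies in the plane with unit normal n̂ = (p₁ × p₂)/|p₁ × p₂|.
Here n̂_z ≈ +0.166; the vertex latitude is φ_max = arccos|n̂_z| ≈ 80.5°.
Check via Clairaut: cos φ_max = |cos φ₁| · sin C = cos(60.0°)·sin(19.3°) ≈ 0.166, again giving ≈ 80.5°.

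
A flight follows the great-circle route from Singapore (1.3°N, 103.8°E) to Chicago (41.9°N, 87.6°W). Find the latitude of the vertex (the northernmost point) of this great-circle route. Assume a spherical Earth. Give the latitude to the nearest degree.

The great circle lies in the plane with unit normal n̂ = (p₁ × p₂)/|p₁ × p₂|.
Here n̂_z ≈ +0.210; the vertex latitude is φ_max = arccos|n̂_z| ≈ 77.9°.
Check via Clairaut: cos φ_max = |cos φ₁| · sin C = cos(1.3°)·sin(12.1°) ≈ 0.210, again giving ≈ 77.9°.

≈ 78°N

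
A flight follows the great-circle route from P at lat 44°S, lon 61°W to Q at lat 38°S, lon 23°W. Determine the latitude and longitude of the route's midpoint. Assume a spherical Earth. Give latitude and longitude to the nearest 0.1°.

≈ lat 42.6°S, lon 41.1°W

The haversine formula gives a central angle δ ≈ 0.507 rad (29.0°) between the endpoints.
Interpolate at f = 1/2 with slerp weights a = sin((1−f)δ)/sin δ ≈ 0.516, b = sin(fδ)/sin δ ≈ 0.516.
p = a·p₁ + b·p₂ ≈ (0.555, -0.484, -0.677); φ = arcsin(p_z) ≈ -42.59°, λ = atan2(p_y, p_x) ≈ -41.10°.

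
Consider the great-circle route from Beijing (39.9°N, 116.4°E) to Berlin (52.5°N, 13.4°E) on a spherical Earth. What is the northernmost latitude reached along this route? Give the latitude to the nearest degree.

≈ 60°N

The great circle lies in the plane with unit normal n̂ = (p₁ × p₂)/|p₁ × p₂|.
Here n̂_z ≈ -0.497; the vertex latitude is φ_max = arccos|n̂_z| ≈ 60.2°.
Check via Clairaut: cos φ_max = |cos φ₁| · sin C = cos(39.9°)·sin(40.4°) ≈ 0.497, again giving ≈ 60.2°.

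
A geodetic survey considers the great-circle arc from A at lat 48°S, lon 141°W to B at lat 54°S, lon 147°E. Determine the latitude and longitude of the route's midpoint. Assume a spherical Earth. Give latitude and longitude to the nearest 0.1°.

≈ lat 56.7°S, lon 174.3°W

Write both endpoints as unit vectors p₁, p₂ with components (cos φ cos λ, cos φ sin λ, sin φ).
The central angle between the endpoints is δ = arccos(p₁·p₂) ≈ 0.763 rad (43.7°).
Interpolate at f = 1/2 with slerp weights a = sin((1−f)δ)/sin δ ≈ 0.539, b = sin(fδ)/sin δ ≈ 0.539.
p = a·p₁ + b·p₂ ≈ (-0.546, -0.054, -0.836); φ = arcsin(p_z) ≈ -56.74°, λ = atan2(p_y, p_x) ≈ -174.31°.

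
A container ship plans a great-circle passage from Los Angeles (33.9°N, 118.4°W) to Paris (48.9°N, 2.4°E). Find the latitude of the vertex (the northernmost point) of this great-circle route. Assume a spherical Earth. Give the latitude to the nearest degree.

The great circle lies in the plane with unit normal n̂ = (p₁ × p₂)/|p₁ × p₂|.
Here n̂_z ≈ +0.473; the vertex latitude is φ_max = arccos|n̂_z| ≈ 61.7°.
Check via Clairaut: cos φ_max = |cos φ₁| · sin C = cos(33.9°)·sin(34.8°) ≈ 0.473, again giving ≈ 61.7°.

≈ 62°N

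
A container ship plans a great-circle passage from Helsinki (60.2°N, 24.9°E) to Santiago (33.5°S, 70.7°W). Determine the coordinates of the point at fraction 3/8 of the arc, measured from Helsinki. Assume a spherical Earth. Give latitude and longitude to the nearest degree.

≈ 32°N, 29°W

Convert each endpoint to a unit vector on the sphere (x = cos φ cos λ, y = cos φ sin λ, z = sin φ).
The central angle between the endpoints is δ = arccos(p₁·p₂) ≈ 2.117 rad (121.3°).
Interpolate at f = 3/8 with slerp weights a = sin((1−f)δ)/sin δ ≈ 1.135, b = sin(fδ)/sin δ ≈ 0.834.
p = a·p₁ + b·p₂ ≈ (0.741, -0.419, 0.524); φ = arcsin(p_z) ≈ 31.60°, λ = atan2(p_y, p_x) ≈ -29.49°.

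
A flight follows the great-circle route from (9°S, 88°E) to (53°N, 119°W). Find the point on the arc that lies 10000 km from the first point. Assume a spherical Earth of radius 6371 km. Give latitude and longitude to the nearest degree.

≈ (67°N, 156°E)

Convert each endpoint to a unit vector on the sphere (x = cos φ cos λ, y = cos φ sin λ, z = sin φ).
The central angle between the endpoints is δ = arccos(p₁·p₂) ≈ 2.284 rad (130.9°). The total great-circle distance is δ·R ≈ 2.284 × 6371 ≈ 14554 km, so the target fraction is f = 10000/14554 ≈ 0.687.
Interpolate at f ≈ 0.687 with slerp weights a = sin((1−f)δ)/sin δ ≈ 0.867, b = sin(fδ)/sin δ ≈ 1.323.
p = a·p₁ + b·p₂ ≈ (-0.356, 0.160, 0.921); φ = arcsin(p_z) ≈ 67.04°, λ = atan2(p_y, p_x) ≈ 155.86°.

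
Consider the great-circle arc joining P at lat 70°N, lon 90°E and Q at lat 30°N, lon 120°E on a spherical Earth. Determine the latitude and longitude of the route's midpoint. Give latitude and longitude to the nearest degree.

≈ lat 51°N, lon 112°E

Write both endpoints as unit vectors p₁, p₂ with components (cos φ cos λ, cos φ sin λ, sin φ).
The central angle between the endpoints is δ = arccos(p₁·p₂) ≈ 0.758 rad (43.4°).
Interpolate at f = 1/2 with slerp weights a = sin((1−f)δ)/sin δ ≈ 0.538, b = sin(fδ)/sin δ ≈ 0.538.
p = a·p₁ + b·p₂ ≈ (-0.233, 0.588, 0.775); φ = arcsin(p_z) ≈ 50.79°, λ = atan2(p_y, p_x) ≈ 111.63°.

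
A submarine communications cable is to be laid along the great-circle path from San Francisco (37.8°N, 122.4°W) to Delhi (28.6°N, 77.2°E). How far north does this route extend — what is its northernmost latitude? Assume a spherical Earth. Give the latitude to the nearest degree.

≈ 76°N

The great circle lies in the plane with unit normal n̂ = (p₁ × p₂)/|p₁ × p₂|.
Here n̂_z ≈ -0.249; the vertex latitude is φ_max = arccos|n̂_z| ≈ 75.6°.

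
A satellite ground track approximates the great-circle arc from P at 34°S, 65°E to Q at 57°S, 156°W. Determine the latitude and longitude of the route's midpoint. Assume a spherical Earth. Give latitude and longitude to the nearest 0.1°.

≈ 68.5°S, 105.5°E

From cos δ = sin φ₁ sin φ₂ + cos φ₁ cos φ₂ cos Δλ, the central angle is δ ≈ 1.442 rad (82.6°).
Interpolate at f = 1/2 with slerp weights a = sin((1−f)δ)/sin δ ≈ 0.666, b = sin(fδ)/sin δ ≈ 0.666.
p = a·p₁ + b·p₂ ≈ (-0.098, 0.353, -0.931); φ = arcsin(p_z) ≈ -68.53°, λ = atan2(p_y, p_x) ≈ 105.52°.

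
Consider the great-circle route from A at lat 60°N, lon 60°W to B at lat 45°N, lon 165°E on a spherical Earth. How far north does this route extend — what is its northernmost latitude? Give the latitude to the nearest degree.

≈ 74°N

The great circle lies in the plane with unit normal n̂ = (p₁ × p₂)/|p₁ × p₂|.
Here n̂_z ≈ -0.268; the vertex latitude is φ_max = arccos|n̂_z| ≈ 74.4°.
Check via Clairaut: cos φ_max = |cos φ₁| · sin C = cos(60.0°)·sin(32.4°) ≈ 0.268, again giving ≈ 74.4°.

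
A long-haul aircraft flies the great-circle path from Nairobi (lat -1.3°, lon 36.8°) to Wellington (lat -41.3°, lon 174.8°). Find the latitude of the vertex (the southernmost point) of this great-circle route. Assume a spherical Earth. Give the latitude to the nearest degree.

≈ -53°

The great circle lies in the plane with unit normal n̂ = (p₁ × p₂)/|p₁ × p₂|.
Here n̂_z ≈ +0.599; the vertex latitude is φ_max = arccos|n̂_z| ≈ 53.2°.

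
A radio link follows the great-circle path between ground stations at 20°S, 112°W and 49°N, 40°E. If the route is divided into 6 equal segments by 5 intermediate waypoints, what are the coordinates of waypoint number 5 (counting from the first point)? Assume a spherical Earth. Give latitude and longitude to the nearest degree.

From cos δ = sin φ₁ sin φ₂ + cos φ₁ cos φ₂ cos Δλ, the central angle is δ ≈ 2.502 rad (143.4°).
Interpolate at f = 5/6 with slerp weights a = sin((1−f)δ)/sin δ ≈ 0.679, b = sin(fδ)/sin δ ≈ 1.459.
p = a·p₁ + b·p₂ ≈ (0.494, 0.024, 0.869); φ = arcsin(p_z) ≈ 60.34°, λ = atan2(p_y, p_x) ≈ 2.76°.

≈ 60°N, 3°E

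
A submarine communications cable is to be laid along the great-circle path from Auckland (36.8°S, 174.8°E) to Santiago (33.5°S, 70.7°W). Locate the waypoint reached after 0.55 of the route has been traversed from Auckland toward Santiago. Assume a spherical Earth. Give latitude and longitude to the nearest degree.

≈ 52°S, 119°W

Convert each endpoint to a unit vector on the sphere (x = cos φ cos λ, y = cos φ sin λ, z = sin φ).
The central angle between the endpoints is δ = arccos(p₁·p₂) ≈ 1.517 rad (86.9°).
Interpolate at f = 0.55 with slerp weights a = sin((1−f)δ)/sin δ ≈ 0.632, b = sin(fδ)/sin δ ≈ 0.742.
p = a·p₁ + b·p₂ ≈ (-0.299, -0.538, -0.788); φ = arcsin(p_z) ≈ -52.00°, λ = atan2(p_y, p_x) ≈ -119.09°.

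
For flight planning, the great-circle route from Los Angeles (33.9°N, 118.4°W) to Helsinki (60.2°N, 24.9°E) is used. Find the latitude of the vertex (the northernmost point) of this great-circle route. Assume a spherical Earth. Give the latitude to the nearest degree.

The great circle lies in the plane with unit normal n̂ = (p₁ × p₂)/|p₁ × p₂|.
Here n̂_z ≈ +0.249; the vertex latitude is φ_max = arccos|n̂_z| ≈ 75.6°.
Check via Clairaut: cos φ_max = |cos φ₁| · sin C = cos(33.9°)·sin(17.5°) ≈ 0.249, again giving ≈ 75.6°.

≈ 76°N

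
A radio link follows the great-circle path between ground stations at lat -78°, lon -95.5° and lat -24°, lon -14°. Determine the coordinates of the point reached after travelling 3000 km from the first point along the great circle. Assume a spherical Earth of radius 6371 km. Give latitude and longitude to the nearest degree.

Write both endpoints as unit vectors p₁, p₂ with components (cos φ cos λ, cos φ sin λ, sin φ).
The central angle between the endpoints is δ = arccos(p₁·p₂) ≈ 1.131 rad (64.8°). The total great-circle distance is δ·R ≈ 1.131 × 6371 ≈ 7204 km, so the target fraction is f = 3000/7204 ≈ 0.416.
Interpolate at f ≈ 0.416 with slerp weights a = sin((1−f)δ)/sin δ ≈ 0.678, b = sin(fδ)/sin δ ≈ 0.501.
p = a·p₁ + b·p₂ ≈ (0.431, -0.251, -0.867); φ = arcsin(p_z) ≈ -60.08°, λ = atan2(p_y, p_x) ≈ -30.22°.

≈ lat -60°, lon -30°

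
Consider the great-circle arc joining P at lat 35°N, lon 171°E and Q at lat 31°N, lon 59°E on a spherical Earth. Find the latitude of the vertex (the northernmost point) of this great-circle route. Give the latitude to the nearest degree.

The great circle lies in the plane with unit normal n̂ = (p₁ × p₂)/|p₁ × p₂|.
Here n̂_z ≈ -0.651; the vertex latitude is φ_max = arccos|n̂_z| ≈ 49.4°.
Check via Clairaut: cos φ_max = |cos φ₁| · sin C = cos(35.0°)·sin(52.7°) ≈ 0.651, again giving ≈ 49.4°.

≈ 49°N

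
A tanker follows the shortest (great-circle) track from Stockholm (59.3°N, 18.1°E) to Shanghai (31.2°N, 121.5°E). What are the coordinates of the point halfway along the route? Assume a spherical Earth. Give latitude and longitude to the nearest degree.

≈ (57°N, 88°E)

From cos δ = sin φ₁ sin φ₂ + cos φ₁ cos φ₂ cos Δλ, the central angle is δ ≈ 1.219 rad (69.9°).
Interpolate at f = 1/2 with slerp weights a = sin((1−f)δ)/sin δ ≈ 0.610, b = sin(fδ)/sin δ ≈ 0.610.
p = a·p₁ + b·p₂ ≈ (0.023, 0.542, 0.840); φ = arcsin(p_z) ≈ 57.18°, λ = atan2(p_y, p_x) ≈ 87.53°.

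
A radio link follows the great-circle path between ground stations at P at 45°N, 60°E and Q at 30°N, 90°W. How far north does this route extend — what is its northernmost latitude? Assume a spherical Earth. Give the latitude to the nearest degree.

≈ 72°N

The great circle lies in the plane with unit normal n̂ = (p₁ × p₂)/|p₁ × p₂|.
Here n̂_z ≈ -0.311; the vertex latitude is φ_max = arccos|n̂_z| ≈ 71.9°.
Check via Clairaut: cos φ_max = |cos φ₁| · sin C = cos(45.0°)·sin(26.1°) ≈ 0.311, again giving ≈ 71.9°.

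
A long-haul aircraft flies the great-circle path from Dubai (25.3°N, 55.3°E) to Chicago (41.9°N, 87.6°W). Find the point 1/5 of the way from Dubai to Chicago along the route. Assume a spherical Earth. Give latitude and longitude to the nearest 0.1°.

The haversine formula gives a central angle δ ≈ 1.825 rad (104.6°) between the endpoints.
Interpolate at f = 1/5 with slerp weights a = sin((1−f)δ)/sin δ ≈ 1.027, b = sin(fδ)/sin δ ≈ 0.369.
p = a·p₁ + b·p₂ ≈ (0.540, 0.489, 0.685); φ = arcsin(p_z) ≈ 43.24°, λ = atan2(p_y, p_x) ≈ 42.16°.

≈ 43.2°N, 42.2°E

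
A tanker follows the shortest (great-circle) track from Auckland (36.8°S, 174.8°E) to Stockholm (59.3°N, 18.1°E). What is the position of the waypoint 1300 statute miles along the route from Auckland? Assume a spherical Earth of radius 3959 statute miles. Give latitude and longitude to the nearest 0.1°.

≈ 19.6°S, 166.1°E

From cos δ = sin φ₁ sin φ₂ + cos φ₁ cos φ₂ cos Δλ, the central angle is δ ≈ 2.669 rad (152.9°). The total great-circle distance is δ·R ≈ 2.669 × 3959 ≈ 10568 mi, so the target fraction is f = 1300/10568 ≈ 0.123.
Interpolate at f ≈ 0.123 with slerp weights a = sin((1−f)δ)/sin δ ≈ 1.578, b = sin(fδ)/sin δ ≈ 0.709.
p = a·p₁ + b·p₂ ≈ (-0.914, 0.227, -0.336); φ = arcsin(p_z) ≈ -19.61°, λ = atan2(p_y, p_x) ≈ 166.06°.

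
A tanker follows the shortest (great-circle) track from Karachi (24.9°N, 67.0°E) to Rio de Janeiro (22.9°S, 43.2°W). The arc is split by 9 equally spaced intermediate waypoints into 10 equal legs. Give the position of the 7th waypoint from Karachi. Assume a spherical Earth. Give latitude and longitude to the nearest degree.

Write both endpoints as unit vectors p₁, p₂ with components (cos φ cos λ, cos φ sin λ, sin φ).
The central angle between the endpoints is δ = arccos(p₁·p₂) ≈ 2.040 rad (116.9°).
Interpolate at f = 7/10 with slerp weights a = sin((1−f)δ)/sin δ ≈ 0.644, b = sin(fδ)/sin δ ≈ 1.110.
p = a·p₁ + b·p₂ ≈ (0.974, -0.162, -0.161); φ = arcsin(p_z) ≈ -9.24°, λ = atan2(p_y, p_x) ≈ -9.45°.

≈ (9°S, 9°W)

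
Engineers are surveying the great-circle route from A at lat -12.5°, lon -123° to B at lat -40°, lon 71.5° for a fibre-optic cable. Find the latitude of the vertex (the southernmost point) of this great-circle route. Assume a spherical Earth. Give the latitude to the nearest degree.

≈ -77°

The great circle lies in the plane with unit normal n̂ = (p₁ × p₂)/|p₁ × p₂|.
Here n̂_z ≈ -0.231; the vertex latitude is φ_max = arccos|n̂_z| ≈ 76.7°.
Check via Clairaut: cos φ_max = |cos φ₁| · sin C = cos(12.5°)·sin(166.3°) ≈ 0.231, again giving ≈ 76.7°.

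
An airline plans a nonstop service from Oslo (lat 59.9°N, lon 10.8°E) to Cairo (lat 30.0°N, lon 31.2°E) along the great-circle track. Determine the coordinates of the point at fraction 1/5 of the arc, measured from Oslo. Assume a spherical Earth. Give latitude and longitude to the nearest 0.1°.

≈ lat 54.3°N, lon 17.1°E

Convert each endpoint to a unit vector on the sphere (x = cos φ cos λ, y = cos φ sin λ, z = sin φ).
The central angle between the endpoints is δ = arccos(p₁·p₂) ≈ 0.574 rad (32.9°).
Interpolate at f = 1/5 with slerp weights a = sin((1−f)δ)/sin δ ≈ 0.816, b = sin(fδ)/sin δ ≈ 0.211.
p = a·p₁ + b·p₂ ≈ (0.558, 0.171, 0.812); φ = arcsin(p_z) ≈ 54.26°, λ = atan2(p_y, p_x) ≈ 17.06°.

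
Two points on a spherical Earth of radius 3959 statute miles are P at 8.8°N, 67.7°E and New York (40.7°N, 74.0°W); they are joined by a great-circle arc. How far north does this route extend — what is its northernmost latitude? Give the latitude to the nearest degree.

≈ 58°N

The great circle lies in the plane with unit normal n̂ = (p₁ × p₂)/|p₁ × p₂|.
Here n̂_z ≈ -0.532; the vertex latitude is φ_max = arccos|n̂_z| ≈ 57.9°.
Check via Clairaut: cos φ_max = |cos φ₁| · sin C = cos(8.8°)·sin(32.6°) ≈ 0.532, again giving ≈ 57.9°.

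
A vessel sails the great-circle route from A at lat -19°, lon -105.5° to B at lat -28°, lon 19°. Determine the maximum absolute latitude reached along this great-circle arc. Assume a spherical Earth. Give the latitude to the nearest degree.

≈ -43°

The great circle lies in the plane with unit normal n̂ = (p₁ × p₂)/|p₁ × p₂|.
Here n̂_z ≈ +0.726; the vertex latitude is φ_max = arccos|n̂_z| ≈ 43.4°.
Check via Clairaut: cos φ_max = |cos φ₁| · sin C = cos(19.0°)·sin(129.8°) ≈ 0.726, again giving ≈ 43.4°.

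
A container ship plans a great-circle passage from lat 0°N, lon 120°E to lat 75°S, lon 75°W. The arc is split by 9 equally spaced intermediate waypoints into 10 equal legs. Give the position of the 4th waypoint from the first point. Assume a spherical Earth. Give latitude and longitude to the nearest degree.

From cos δ = sin φ₁ sin φ₂ + cos φ₁ cos φ₂ cos Δλ, the central angle is δ ≈ 1.823 rad (104.5°).
Interpolate at f = 4/10 with slerp weights a = sin((1−f)δ)/sin δ ≈ 0.918, b = sin(fδ)/sin δ ≈ 0.688.
p = a·p₁ + b·p₂ ≈ (-0.413, 0.623, -0.665); φ = arcsin(p_z) ≈ -41.67°, λ = atan2(p_y, p_x) ≈ 123.54°.

≈ lat 42°S, lon 124°E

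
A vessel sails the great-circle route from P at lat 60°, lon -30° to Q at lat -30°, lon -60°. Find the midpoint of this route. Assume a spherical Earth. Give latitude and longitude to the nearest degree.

≈ lat 15°, lon -49°

From cos δ = sin φ₁ sin φ₂ + cos φ₁ cos φ₂ cos Δλ, the central angle is δ ≈ 1.629 rad (93.3°).
Interpolate at f = 1/2 with slerp weights a = sin((1−f)δ)/sin δ ≈ 0.729, b = sin(fδ)/sin δ ≈ 0.729.
p = a·p₁ + b·p₂ ≈ (0.631, -0.729, 0.267); φ = arcsin(p_z) ≈ 15.47°, λ = atan2(p_y, p_x) ≈ -49.11°.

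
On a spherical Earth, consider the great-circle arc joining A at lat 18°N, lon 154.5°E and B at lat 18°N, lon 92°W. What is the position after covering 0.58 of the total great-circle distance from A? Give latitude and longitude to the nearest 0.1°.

Convert each endpoint to a unit vector on the sphere (x = cos φ cos λ, y = cos φ sin λ, z = sin φ).
The central angle between the endpoints is δ = arccos(p₁·p₂) ≈ 1.839 rad (105.4°).
Interpolate at f = 0.58 with slerp weights a = sin((1−f)δ)/sin δ ≈ 0.724, b = sin(fδ)/sin δ ≈ 0.908.
p = a·p₁ + b·p₂ ≈ (-0.651, -0.567, 0.504); φ = arcsin(p_z) ≈ 30.28°, λ = atan2(p_y, p_x) ≈ -138.98°.

≈ lat 30.3°N, lon 139.0°W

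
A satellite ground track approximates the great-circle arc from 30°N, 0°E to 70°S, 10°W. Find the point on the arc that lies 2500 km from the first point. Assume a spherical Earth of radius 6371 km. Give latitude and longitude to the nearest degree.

≈ 8°N, 1°W

The haversine formula gives a central angle δ ≈ 1.750 rad (100.3°) between the endpoints. The total great-circle distance is δ·R ≈ 1.750 × 6371 ≈ 11149 km, so the target fraction is f = 2500/11149 ≈ 0.224.
Interpolate at f ≈ 0.224 with slerp weights a = sin((1−f)δ)/sin δ ≈ 0.993, b = sin(fδ)/sin δ ≈ 0.389.
p = a·p₁ + b·p₂ ≈ (0.991, -0.023, 0.131); φ = arcsin(p_z) ≈ 7.55°, λ = atan2(p_y, p_x) ≈ -1.33°.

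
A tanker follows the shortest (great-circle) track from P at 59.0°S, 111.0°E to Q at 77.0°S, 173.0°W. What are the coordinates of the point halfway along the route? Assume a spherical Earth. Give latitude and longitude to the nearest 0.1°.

≈ 71.6°S, 132.0°E

Convert each endpoint to a unit vector on the sphere (x = cos φ cos λ, y = cos φ sin λ, z = sin φ).
The central angle between the endpoints is δ = arccos(p₁·p₂) ≈ 0.529 rad (30.3°).
Interpolate at f = 1/2 with slerp weights a = sin((1−f)δ)/sin δ ≈ 0.518, b = sin(fδ)/sin δ ≈ 0.518.
p = a·p₁ + b·p₂ ≈ (-0.211, 0.235, -0.949); φ = arcsin(p_z) ≈ -71.58°, λ = atan2(p_y, p_x) ≈ 131.97°.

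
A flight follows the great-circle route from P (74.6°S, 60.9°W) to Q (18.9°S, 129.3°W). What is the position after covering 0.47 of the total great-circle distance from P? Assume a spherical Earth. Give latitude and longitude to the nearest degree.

Convert each endpoint to a unit vector on the sphere (x = cos φ cos λ, y = cos φ sin λ, z = sin φ).
The central angle between the endpoints is δ = arccos(p₁·p₂) ≈ 1.154 rad (66.1°).
Interpolate at f = 0.47 with slerp weights a = sin((1−f)δ)/sin δ ≈ 0.628, b = sin(fδ)/sin δ ≈ 0.565.
p = a·p₁ + b·p₂ ≈ (-0.257, -0.559, -0.788); φ = arcsin(p_z) ≈ -52.02°, λ = atan2(p_y, p_x) ≈ -114.71°.

≈ (52°S, 115°W)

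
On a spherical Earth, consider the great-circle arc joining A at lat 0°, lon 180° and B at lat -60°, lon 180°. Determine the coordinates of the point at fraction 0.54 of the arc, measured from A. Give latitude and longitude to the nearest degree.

≈ lat -32°, lon 180°

Write both endpoints as unit vectors p₁, p₂ with components (cos φ cos λ, cos φ sin λ, sin φ).
The central angle between the endpoints is δ = arccos(p₁·p₂) ≈ 1.047 rad (60.0°).
Interpolate at f = 0.54 with slerp weights a = sin((1−f)δ)/sin δ ≈ 0.535, b = sin(fδ)/sin δ ≈ 0.619.
p = a·p₁ + b·p₂ ≈ (-0.844, 0.000, -0.536); φ = arcsin(p_z) ≈ -32.40°, λ = atan2(p_y, p_x) ≈ 180.00°.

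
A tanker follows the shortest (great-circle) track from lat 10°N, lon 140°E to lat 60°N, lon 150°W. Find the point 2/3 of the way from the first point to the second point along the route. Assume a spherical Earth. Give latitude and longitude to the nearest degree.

≈ lat 48°N, lon 174°E

Convert each endpoint to a unit vector on the sphere (x = cos φ cos λ, y = cos φ sin λ, z = sin φ).
The central angle between the endpoints is δ = arccos(p₁·p₂) ≈ 1.246 rad (71.4°).
Interpolate at f = 2/3 with slerp weights a = sin((1−f)δ)/sin δ ≈ 0.426, b = sin(fδ)/sin δ ≈ 0.779.
p = a·p₁ + b·p₂ ≈ (-0.659, 0.075, 0.749); φ = arcsin(p_z) ≈ 48.48°, λ = atan2(p_y, p_x) ≈ 173.52°.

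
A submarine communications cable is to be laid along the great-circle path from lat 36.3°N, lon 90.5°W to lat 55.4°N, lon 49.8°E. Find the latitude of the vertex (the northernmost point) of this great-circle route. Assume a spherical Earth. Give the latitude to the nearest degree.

≈ 73°N

The great circle lies in the plane with unit normal n̂ = (p₁ × p₂)/|p₁ × p₂|.
Here n̂_z ≈ +0.295; the vertex latitude is φ_max = arccos|n̂_z| ≈ 72.8°.
Check via Clairaut: cos φ_max = |cos φ₁| · sin C = cos(36.3°)·sin(21.5°) ≈ 0.295, again giving ≈ 72.8°.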